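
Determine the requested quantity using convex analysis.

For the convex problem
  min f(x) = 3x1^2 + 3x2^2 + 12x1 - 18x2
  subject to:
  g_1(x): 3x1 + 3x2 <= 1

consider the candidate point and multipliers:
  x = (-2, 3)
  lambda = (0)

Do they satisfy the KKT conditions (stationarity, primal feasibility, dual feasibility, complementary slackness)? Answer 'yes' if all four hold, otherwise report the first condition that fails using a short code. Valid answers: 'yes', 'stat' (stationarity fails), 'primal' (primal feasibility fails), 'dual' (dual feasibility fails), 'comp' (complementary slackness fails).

Gradient of f: grad f(x) = Q x + c = (0, 0)
Constraint values g_i(x) = a_i^T x - b_i:
  g_1((-2, 3)) = 2
Stationarity residual: grad f(x) + sum_i lambda_i a_i = (0, 0)
  -> stationarity OK
Primal feasibility (all g_i <= 0): FAILS
Dual feasibility (all lambda_i >= 0): OK
Complementary slackness (lambda_i * g_i(x) = 0 for all i): OK

Verdict: the first failing condition is primal_feasibility -> primal.

primal


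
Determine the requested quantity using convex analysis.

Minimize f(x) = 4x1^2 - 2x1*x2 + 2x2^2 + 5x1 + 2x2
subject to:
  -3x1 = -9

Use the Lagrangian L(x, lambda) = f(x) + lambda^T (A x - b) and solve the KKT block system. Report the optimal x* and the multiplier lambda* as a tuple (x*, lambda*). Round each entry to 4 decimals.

Form the Lagrangian:
  L(x, lambda) = (1/2) x^T Q x + c^T x + lambda^T (A x - b)
Stationarity (grad_x L = 0): Q x + c + A^T lambda = 0.
Primal feasibility: A x = b.

This gives the KKT block system:
  [ Q   A^T ] [ x     ]   [-c ]
  [ A    0  ] [ lambda ] = [ b ]

Solving the linear system:
  x*      = (3, 1)
  lambda* = (9)
  f(x*)   = 49

x* = (3, 1), lambda* = (9)


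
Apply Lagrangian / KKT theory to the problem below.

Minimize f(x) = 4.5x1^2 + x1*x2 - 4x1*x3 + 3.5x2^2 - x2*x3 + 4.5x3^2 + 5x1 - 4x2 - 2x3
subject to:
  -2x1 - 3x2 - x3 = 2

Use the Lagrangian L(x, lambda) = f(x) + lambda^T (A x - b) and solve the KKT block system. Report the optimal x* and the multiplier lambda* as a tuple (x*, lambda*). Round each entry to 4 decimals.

Form the Lagrangian:
  L(x, lambda) = (1/2) x^T Q x + c^T x + lambda^T (A x - b)
Stationarity (grad_x L = 0): Q x + c + A^T lambda = 0.
Primal feasibility: A x = b.

This gives the KKT block system:
  [ Q   A^T ] [ x     ]   [-c ]
  [ A    0  ] [ lambda ] = [ b ]

Solving the linear system:
  x*      = (-1.0072, 0.1223, -0.3525)
  lambda* = (-1.2662)
  f(x*)   = -1.1439

x* = (-1.0072, 0.1223, -0.3525), lambda* = (-1.2662)


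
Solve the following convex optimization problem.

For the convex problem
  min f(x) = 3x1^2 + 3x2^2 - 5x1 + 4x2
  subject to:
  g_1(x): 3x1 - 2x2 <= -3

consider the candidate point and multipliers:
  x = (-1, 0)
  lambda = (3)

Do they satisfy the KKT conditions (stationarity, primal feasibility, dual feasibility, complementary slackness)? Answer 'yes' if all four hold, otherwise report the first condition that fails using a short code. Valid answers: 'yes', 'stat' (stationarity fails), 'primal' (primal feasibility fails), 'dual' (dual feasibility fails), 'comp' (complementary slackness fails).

Gradient of f: grad f(x) = Q x + c = (-11, 4)
Constraint values g_i(x) = a_i^T x - b_i:
  g_1((-1, 0)) = 0
Stationarity residual: grad f(x) + sum_i lambda_i a_i = (-2, -2)
  -> stationarity FAILS
Primal feasibility (all g_i <= 0): OK
Dual feasibility (all lambda_i >= 0): OK
Complementary slackness (lambda_i * g_i(x) = 0 for all i): OK

Verdict: the first failing condition is stationarity -> stat.

stat


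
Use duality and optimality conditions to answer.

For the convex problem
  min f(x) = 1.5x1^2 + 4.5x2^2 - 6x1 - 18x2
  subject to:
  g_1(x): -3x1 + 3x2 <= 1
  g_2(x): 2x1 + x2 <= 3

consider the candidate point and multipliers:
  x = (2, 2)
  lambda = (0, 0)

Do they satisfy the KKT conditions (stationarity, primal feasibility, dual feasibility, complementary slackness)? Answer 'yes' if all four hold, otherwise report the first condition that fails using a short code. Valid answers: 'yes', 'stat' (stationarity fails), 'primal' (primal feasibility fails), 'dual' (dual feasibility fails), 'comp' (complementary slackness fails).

Gradient of f: grad f(x) = Q x + c = (0, 0)
Constraint values g_i(x) = a_i^T x - b_i:
  g_1((2, 2)) = -1
  g_2((2, 2)) = 3
Stationarity residual: grad f(x) + sum_i lambda_i a_i = (0, 0)
  -> stationarity OK
Primal feasibility (all g_i <= 0): FAILS
Dual feasibility (all lambda_i >= 0): OK
Complementary slackness (lambda_i * g_i(x) = 0 for all i): OK

Verdict: the first failing condition is primal_feasibility -> primal.

primal


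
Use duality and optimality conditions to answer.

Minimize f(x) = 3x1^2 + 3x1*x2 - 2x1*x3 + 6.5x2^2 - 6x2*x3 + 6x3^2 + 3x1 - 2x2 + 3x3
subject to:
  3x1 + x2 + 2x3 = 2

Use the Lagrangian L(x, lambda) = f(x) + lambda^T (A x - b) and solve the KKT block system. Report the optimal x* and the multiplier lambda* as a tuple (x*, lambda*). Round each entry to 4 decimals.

Form the Lagrangian:
  L(x, lambda) = (1/2) x^T Q x + c^T x + lambda^T (A x - b)
Stationarity (grad_x L = 0): Q x + c + A^T lambda = 0.
Primal feasibility: A x = b.

This gives the KKT block system:
  [ Q   A^T ] [ x     ]   [-c ]
  [ A    0  ] [ lambda ] = [ b ]

Solving the linear system:
  x*      = (0.3529, 0.3516, 0.2948)
  lambda* = (-1.861)
  f(x*)   = 2.4809

x* = (0.3529, 0.3516, 0.2948), lambda* = (-1.861)


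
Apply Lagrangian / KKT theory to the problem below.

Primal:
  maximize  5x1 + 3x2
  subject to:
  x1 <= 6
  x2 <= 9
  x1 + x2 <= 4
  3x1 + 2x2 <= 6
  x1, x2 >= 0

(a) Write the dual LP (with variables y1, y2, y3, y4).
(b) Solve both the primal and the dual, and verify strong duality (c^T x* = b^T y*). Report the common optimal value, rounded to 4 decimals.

The standard primal-dual pair for 'max c^T x s.t. A x <= b, x >= 0' is:
  Dual:  min b^T y  s.t.  A^T y >= c,  y >= 0.

So the dual LP is:
  minimize  6y1 + 9y2 + 4y3 + 6y4
  subject to:
    y1 + y3 + 3y4 >= 5
    y2 + y3 + 2y4 >= 3
    y1, y2, y3, y4 >= 0

Solving the primal: x* = (2, 0).
  primal value c^T x* = 10.
Solving the dual: y* = (0, 0, 0, 1.6667).
  dual value b^T y* = 10.
Strong duality: c^T x* = b^T y*. Confirmed.

10


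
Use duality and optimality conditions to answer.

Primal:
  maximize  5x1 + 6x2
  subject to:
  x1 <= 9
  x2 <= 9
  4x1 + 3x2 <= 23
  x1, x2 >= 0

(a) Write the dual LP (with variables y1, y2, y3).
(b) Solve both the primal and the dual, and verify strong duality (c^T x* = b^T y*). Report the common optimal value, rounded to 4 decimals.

The standard primal-dual pair for 'max c^T x s.t. A x <= b, x >= 0' is:
  Dual:  min b^T y  s.t.  A^T y >= c,  y >= 0.

So the dual LP is:
  minimize  9y1 + 9y2 + 23y3
  subject to:
    y1 + 4y3 >= 5
    y2 + 3y3 >= 6
    y1, y2, y3 >= 0

Solving the primal: x* = (0, 7.6667).
  primal value c^T x* = 46.
Solving the dual: y* = (0, 0, 2).
  dual value b^T y* = 46.
Strong duality: c^T x* = b^T y*. Confirmed.

46


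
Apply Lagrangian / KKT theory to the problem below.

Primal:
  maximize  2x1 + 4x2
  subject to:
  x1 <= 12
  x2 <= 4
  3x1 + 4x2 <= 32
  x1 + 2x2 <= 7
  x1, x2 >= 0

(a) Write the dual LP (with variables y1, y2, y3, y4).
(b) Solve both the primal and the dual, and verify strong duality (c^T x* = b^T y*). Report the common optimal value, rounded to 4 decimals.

The standard primal-dual pair for 'max c^T x s.t. A x <= b, x >= 0' is:
  Dual:  min b^T y  s.t.  A^T y >= c,  y >= 0.

So the dual LP is:
  minimize  12y1 + 4y2 + 32y3 + 7y4
  subject to:
    y1 + 3y3 + y4 >= 2
    y2 + 4y3 + 2y4 >= 4
    y1, y2, y3, y4 >= 0

Solving the primal: x* = (7, 0).
  primal value c^T x* = 14.
Solving the dual: y* = (0, 0, 0, 2).
  dual value b^T y* = 14.
Strong duality: c^T x* = b^T y*. Confirmed.

14


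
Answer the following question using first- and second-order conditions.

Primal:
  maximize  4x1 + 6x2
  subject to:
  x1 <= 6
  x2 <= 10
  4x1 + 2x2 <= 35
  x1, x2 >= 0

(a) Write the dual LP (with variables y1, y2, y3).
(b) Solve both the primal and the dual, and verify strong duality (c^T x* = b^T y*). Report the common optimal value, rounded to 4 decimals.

The standard primal-dual pair for 'max c^T x s.t. A x <= b, x >= 0' is:
  Dual:  min b^T y  s.t.  A^T y >= c,  y >= 0.

So the dual LP is:
  minimize  6y1 + 10y2 + 35y3
  subject to:
    y1 + 4y3 >= 4
    y2 + 2y3 >= 6
    y1, y2, y3 >= 0

Solving the primal: x* = (3.75, 10).
  primal value c^T x* = 75.
Solving the dual: y* = (0, 4, 1).
  dual value b^T y* = 75.
Strong duality: c^T x* = b^T y*. Confirmed.

75


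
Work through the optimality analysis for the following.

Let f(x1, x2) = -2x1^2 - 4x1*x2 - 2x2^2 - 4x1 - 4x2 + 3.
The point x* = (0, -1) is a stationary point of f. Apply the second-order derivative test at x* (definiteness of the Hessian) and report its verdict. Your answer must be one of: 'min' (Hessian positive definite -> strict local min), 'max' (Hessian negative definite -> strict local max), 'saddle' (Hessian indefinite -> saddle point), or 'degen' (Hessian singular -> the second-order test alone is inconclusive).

Compute the Hessian H = grad^2 f:
  H = [[-4, -4], [-4, -4]]
Verify stationarity: grad f(x*) = H x* + g = (0, 0).
Eigenvalues of H: -8, 0.
H has a zero eigenvalue (singular; negative semidefinite but not definite), so H is neither positive definite, negative definite, nor indefinite. The second-order test alone is inconclusive -> degen.
(Indeed, f is constant along the null direction of H through x*, so x* is not a strict local extremum.)

degen


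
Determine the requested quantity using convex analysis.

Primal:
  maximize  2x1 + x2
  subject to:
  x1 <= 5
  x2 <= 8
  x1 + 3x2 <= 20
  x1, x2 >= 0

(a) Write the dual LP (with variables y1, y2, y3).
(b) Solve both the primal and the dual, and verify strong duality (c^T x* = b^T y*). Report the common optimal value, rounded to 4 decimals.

The standard primal-dual pair for 'max c^T x s.t. A x <= b, x >= 0' is:
  Dual:  min b^T y  s.t.  A^T y >= c,  y >= 0.

So the dual LP is:
  minimize  5y1 + 8y2 + 20y3
  subject to:
    y1 + y3 >= 2
    y2 + 3y3 >= 1
    y1, y2, y3 >= 0

Solving the primal: x* = (5, 5).
  primal value c^T x* = 15.
Solving the dual: y* = (1.6667, 0, 0.3333).
  dual value b^T y* = 15.
Strong duality: c^T x* = b^T y*. Confirmed.

15


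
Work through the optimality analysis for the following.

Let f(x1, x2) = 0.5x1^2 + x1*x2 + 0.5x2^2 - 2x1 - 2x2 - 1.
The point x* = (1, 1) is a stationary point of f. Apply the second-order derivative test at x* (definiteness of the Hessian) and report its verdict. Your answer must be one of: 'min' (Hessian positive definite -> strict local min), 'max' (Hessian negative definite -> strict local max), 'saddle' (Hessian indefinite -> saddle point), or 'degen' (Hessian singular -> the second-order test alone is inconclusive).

Compute the Hessian H = grad^2 f:
  H = [[1, 1], [1, 1]]
Verify stationarity: grad f(x*) = H x* + g = (0, 0).
Eigenvalues of H: 0, 2.
H has a zero eigenvalue (singular; positive semidefinite but not definite), so H is neither positive definite, negative definite, nor indefinite. The second-order test alone is inconclusive -> degen.
(Indeed, f is constant along the null direction of H through x*, so x* is not a strict local extremum.)

degen


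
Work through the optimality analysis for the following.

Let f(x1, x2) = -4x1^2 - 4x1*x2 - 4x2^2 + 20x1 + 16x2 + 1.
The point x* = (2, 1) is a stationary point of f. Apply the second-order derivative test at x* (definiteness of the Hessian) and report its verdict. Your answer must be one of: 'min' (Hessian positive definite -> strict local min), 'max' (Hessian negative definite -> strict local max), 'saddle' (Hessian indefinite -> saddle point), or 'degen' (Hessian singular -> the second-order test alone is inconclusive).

Compute the Hessian H = grad^2 f:
  H = [[-8, -4], [-4, -8]]
Verify stationarity: grad f(x*) = H x* + g = (0, 0).
Eigenvalues of H: -12, -4.
Both eigenvalues < 0, so H is negative definite -> x* is a strict local max.

max


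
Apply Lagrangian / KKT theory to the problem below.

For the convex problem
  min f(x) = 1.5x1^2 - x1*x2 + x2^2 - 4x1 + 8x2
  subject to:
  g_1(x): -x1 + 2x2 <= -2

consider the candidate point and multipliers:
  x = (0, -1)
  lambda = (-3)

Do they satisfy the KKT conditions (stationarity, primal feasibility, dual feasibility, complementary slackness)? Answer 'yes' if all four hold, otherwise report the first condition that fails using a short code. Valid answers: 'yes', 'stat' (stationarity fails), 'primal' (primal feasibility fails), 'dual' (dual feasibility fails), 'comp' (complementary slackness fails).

Gradient of f: grad f(x) = Q x + c = (-3, 6)
Constraint values g_i(x) = a_i^T x - b_i:
  g_1((0, -1)) = 0
Stationarity residual: grad f(x) + sum_i lambda_i a_i = (0, 0)
  -> stationarity OK
Primal feasibility (all g_i <= 0): OK
Dual feasibility (all lambda_i >= 0): FAILS
Complementary slackness (lambda_i * g_i(x) = 0 for all i): OK

Verdict: the first failing condition is dual_feasibility -> dual.

dual


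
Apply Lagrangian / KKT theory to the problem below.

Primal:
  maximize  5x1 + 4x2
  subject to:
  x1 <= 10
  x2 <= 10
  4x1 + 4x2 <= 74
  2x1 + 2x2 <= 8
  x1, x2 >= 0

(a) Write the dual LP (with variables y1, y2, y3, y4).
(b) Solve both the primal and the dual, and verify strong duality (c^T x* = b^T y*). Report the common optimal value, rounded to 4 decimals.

The standard primal-dual pair for 'max c^T x s.t. A x <= b, x >= 0' is:
  Dual:  min b^T y  s.t.  A^T y >= c,  y >= 0.

So the dual LP is:
  minimize  10y1 + 10y2 + 74y3 + 8y4
  subject to:
    y1 + 4y3 + 2y4 >= 5
    y2 + 4y3 + 2y4 >= 4
    y1, y2, y3, y4 >= 0

Solving the primal: x* = (4, 0).
  primal value c^T x* = 20.
Solving the dual: y* = (0, 0, 0, 2.5).
  dual value b^T y* = 20.
Strong duality: c^T x* = b^T y*. Confirmed.

20


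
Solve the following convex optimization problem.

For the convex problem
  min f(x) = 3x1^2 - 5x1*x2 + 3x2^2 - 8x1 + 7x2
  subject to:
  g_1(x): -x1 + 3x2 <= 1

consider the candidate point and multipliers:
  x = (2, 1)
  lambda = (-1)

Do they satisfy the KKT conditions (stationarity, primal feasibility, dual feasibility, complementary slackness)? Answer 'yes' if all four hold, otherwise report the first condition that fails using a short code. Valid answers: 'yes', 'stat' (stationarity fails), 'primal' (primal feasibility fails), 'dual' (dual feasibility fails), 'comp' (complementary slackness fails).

Gradient of f: grad f(x) = Q x + c = (-1, 3)
Constraint values g_i(x) = a_i^T x - b_i:
  g_1((2, 1)) = 0
Stationarity residual: grad f(x) + sum_i lambda_i a_i = (0, 0)
  -> stationarity OK
Primal feasibility (all g_i <= 0): OK
Dual feasibility (all lambda_i >= 0): FAILS
Complementary slackness (lambda_i * g_i(x) = 0 for all i): OK

Verdict: the first failing condition is dual_feasibility -> dual.

dual


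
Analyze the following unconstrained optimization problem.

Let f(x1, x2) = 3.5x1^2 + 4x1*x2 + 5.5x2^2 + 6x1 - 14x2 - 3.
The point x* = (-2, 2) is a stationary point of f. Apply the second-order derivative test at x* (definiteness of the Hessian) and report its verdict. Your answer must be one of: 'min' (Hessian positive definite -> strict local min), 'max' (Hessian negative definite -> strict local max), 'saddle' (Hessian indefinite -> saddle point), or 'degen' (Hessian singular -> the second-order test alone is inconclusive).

Compute the Hessian H = grad^2 f:
  H = [[7, 4], [4, 11]]
Verify stationarity: grad f(x*) = H x* + g = (0, 0).
Eigenvalues of H: 4.5279, 13.4721.
Both eigenvalues > 0, so H is positive definite -> x* is a strict local min.

min


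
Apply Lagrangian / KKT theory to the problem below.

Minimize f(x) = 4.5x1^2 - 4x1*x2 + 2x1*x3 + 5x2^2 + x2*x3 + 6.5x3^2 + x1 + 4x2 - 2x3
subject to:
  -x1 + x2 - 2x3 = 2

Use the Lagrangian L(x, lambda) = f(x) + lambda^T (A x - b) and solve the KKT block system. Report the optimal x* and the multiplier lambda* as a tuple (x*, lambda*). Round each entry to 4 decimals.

Form the Lagrangian:
  L(x, lambda) = (1/2) x^T Q x + c^T x + lambda^T (A x - b)
Stationarity (grad_x L = 0): Q x + c + A^T lambda = 0.
Primal feasibility: A x = b.

This gives the KKT block system:
  [ Q   A^T ] [ x     ]   [-c ]
  [ A    0  ] [ lambda ] = [ b ]

Solving the linear system:
  x*      = (-0.6194, 0.0224, -0.6791)
  lambda* = (-6.0224)
  f(x*)   = 6.4366

x* = (-0.6194, 0.0224, -0.6791), lambda* = (-6.0224)


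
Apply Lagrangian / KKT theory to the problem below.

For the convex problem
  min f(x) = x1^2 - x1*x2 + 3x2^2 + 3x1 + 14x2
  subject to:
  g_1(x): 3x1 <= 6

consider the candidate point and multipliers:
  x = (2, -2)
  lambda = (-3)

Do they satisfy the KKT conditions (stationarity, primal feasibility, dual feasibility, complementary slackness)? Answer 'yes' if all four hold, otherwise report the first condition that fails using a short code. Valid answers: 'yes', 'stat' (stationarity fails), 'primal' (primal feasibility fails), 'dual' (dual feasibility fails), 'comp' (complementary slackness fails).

Gradient of f: grad f(x) = Q x + c = (9, 0)
Constraint values g_i(x) = a_i^T x - b_i:
  g_1((2, -2)) = 0
Stationarity residual: grad f(x) + sum_i lambda_i a_i = (0, 0)
  -> stationarity OK
Primal feasibility (all g_i <= 0): OK
Dual feasibility (all lambda_i >= 0): FAILS
Complementary slackness (lambda_i * g_i(x) = 0 for all i): OK

Verdict: the first failing condition is dual_feasibility -> dual.

dual


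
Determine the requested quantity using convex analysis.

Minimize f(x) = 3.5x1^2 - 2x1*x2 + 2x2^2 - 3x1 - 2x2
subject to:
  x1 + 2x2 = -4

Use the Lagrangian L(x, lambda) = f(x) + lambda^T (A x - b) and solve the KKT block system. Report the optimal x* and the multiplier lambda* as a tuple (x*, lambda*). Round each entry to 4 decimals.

Form the Lagrangian:
  L(x, lambda) = (1/2) x^T Q x + c^T x + lambda^T (A x - b)
Stationarity (grad_x L = 0): Q x + c + A^T lambda = 0.
Primal feasibility: A x = b.

This gives the KKT block system:
  [ Q   A^T ] [ x     ]   [-c ]
  [ A    0  ] [ lambda ] = [ b ]

Solving the linear system:
  x*      = (-0.6, -1.7)
  lambda* = (3.8)
  f(x*)   = 10.2

x* = (-0.6, -1.7), lambda* = (3.8)


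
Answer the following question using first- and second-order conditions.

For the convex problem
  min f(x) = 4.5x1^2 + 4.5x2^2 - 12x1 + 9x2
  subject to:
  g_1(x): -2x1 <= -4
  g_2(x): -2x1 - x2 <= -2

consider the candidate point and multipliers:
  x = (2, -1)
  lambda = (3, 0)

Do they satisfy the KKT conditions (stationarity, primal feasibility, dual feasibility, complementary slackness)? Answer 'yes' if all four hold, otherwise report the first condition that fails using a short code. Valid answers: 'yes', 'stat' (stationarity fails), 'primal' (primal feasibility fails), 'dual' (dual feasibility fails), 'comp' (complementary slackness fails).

Gradient of f: grad f(x) = Q x + c = (6, 0)
Constraint values g_i(x) = a_i^T x - b_i:
  g_1((2, -1)) = 0
  g_2((2, -1)) = -1
Stationarity residual: grad f(x) + sum_i lambda_i a_i = (0, 0)
  -> stationarity OK
Primal feasibility (all g_i <= 0): OK
Dual feasibility (all lambda_i >= 0): OK
Complementary slackness (lambda_i * g_i(x) = 0 for all i): OK

Verdict: yes, KKT holds.

yes


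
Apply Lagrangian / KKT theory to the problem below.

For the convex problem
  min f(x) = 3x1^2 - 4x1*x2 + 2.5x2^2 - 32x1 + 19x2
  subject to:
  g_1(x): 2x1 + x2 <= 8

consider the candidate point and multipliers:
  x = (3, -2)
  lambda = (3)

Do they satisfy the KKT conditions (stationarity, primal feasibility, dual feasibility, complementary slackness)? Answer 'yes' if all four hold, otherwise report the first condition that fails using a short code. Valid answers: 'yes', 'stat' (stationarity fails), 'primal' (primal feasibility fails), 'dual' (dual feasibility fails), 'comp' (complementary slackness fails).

Gradient of f: grad f(x) = Q x + c = (-6, -3)
Constraint values g_i(x) = a_i^T x - b_i:
  g_1((3, -2)) = -4
Stationarity residual: grad f(x) + sum_i lambda_i a_i = (0, 0)
  -> stationarity OK
Primal feasibility (all g_i <= 0): OK
Dual feasibility (all lambda_i >= 0): OK
Complementary slackness (lambda_i * g_i(x) = 0 for all i): FAILS

Verdict: the first failing condition is complementary_slackness -> comp.

comp


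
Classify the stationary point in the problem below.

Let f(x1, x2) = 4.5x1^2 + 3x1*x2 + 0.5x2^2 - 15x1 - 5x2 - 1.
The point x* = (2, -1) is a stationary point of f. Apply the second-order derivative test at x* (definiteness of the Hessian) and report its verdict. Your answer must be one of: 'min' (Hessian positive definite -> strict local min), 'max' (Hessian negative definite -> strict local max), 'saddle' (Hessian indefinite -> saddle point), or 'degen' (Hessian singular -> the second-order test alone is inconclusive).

Compute the Hessian H = grad^2 f:
  H = [[9, 3], [3, 1]]
Verify stationarity: grad f(x*) = H x* + g = (0, 0).
Eigenvalues of H: 0, 10.
H has a zero eigenvalue (singular; positive semidefinite but not definite), so H is neither positive definite, negative definite, nor indefinite. The second-order test alone is inconclusive -> degen.
(Indeed, f is constant along the null direction of H through x*, so x* is not a strict local extremum.)

degen


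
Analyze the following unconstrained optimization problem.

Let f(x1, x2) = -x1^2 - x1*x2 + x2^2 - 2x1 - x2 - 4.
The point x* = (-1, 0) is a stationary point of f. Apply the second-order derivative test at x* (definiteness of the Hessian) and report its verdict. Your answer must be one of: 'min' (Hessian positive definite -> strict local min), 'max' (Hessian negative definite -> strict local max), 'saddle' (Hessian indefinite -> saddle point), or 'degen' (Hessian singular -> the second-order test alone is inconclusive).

Compute the Hessian H = grad^2 f:
  H = [[-2, -1], [-1, 2]]
Verify stationarity: grad f(x*) = H x* + g = (0, 0).
Eigenvalues of H: -2.2361, 2.2361.
Eigenvalues have mixed signs, so H is indefinite -> x* is a saddle point.

saddle


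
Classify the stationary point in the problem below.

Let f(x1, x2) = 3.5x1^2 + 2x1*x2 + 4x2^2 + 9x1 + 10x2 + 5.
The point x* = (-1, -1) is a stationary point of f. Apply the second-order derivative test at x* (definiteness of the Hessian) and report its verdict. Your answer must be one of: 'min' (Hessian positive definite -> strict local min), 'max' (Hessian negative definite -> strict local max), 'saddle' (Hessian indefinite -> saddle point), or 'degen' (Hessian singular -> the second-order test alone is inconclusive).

Compute the Hessian H = grad^2 f:
  H = [[7, 2], [2, 8]]
Verify stationarity: grad f(x*) = H x* + g = (0, 0).
Eigenvalues of H: 5.4384, 9.5616.
Both eigenvalues > 0, so H is positive definite -> x* is a strict local min.

min


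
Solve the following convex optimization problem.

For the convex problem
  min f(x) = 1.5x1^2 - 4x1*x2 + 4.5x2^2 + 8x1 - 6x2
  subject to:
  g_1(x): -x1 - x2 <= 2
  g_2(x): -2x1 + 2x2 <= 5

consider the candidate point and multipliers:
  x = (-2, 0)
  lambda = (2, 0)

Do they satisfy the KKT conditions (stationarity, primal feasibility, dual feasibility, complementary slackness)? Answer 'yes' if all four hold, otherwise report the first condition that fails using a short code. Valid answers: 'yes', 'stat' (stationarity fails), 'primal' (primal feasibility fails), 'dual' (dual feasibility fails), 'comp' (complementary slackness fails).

Gradient of f: grad f(x) = Q x + c = (2, 2)
Constraint values g_i(x) = a_i^T x - b_i:
  g_1((-2, 0)) = 0
  g_2((-2, 0)) = -1
Stationarity residual: grad f(x) + sum_i lambda_i a_i = (0, 0)
  -> stationarity OK
Primal feasibility (all g_i <= 0): OK
Dual feasibility (all lambda_i >= 0): OK
Complementary slackness (lambda_i * g_i(x) = 0 for all i): OK

Verdict: yes, KKT holds.

yes


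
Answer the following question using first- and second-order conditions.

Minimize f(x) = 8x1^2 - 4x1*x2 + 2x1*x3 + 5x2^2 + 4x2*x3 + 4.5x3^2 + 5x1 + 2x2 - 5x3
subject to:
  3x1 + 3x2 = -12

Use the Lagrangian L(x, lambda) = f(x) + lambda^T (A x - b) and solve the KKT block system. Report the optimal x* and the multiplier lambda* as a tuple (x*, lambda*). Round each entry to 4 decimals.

Form the Lagrangian:
  L(x, lambda) = (1/2) x^T Q x + c^T x + lambda^T (A x - b)
Stationarity (grad_x L = 0): Q x + c + A^T lambda = 0.
Primal feasibility: A x = b.

This gives the KKT block system:
  [ Q   A^T ] [ x     ]   [-c ]
  [ A    0  ] [ lambda ] = [ b ]

Solving the linear system:
  x*      = (-1.6192, -2.3808, 1.9735)
  lambda* = (2.479)
  f(x*)   = 3.5116

x* = (-1.6192, -2.3808, 1.9735), lambda* = (2.479)


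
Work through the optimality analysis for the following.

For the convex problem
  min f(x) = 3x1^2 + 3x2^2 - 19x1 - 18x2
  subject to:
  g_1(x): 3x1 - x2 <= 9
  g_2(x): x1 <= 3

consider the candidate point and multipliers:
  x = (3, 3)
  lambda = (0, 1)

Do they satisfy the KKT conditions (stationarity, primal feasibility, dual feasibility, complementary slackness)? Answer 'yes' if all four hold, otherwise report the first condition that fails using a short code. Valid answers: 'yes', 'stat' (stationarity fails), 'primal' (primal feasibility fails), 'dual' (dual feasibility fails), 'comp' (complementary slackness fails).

Gradient of f: grad f(x) = Q x + c = (-1, 0)
Constraint values g_i(x) = a_i^T x - b_i:
  g_1((3, 3)) = -3
  g_2((3, 3)) = 0
Stationarity residual: grad f(x) + sum_i lambda_i a_i = (0, 0)
  -> stationarity OK
Primal feasibility (all g_i <= 0): OK
Dual feasibility (all lambda_i >= 0): OK
Complementary slackness (lambda_i * g_i(x) = 0 for all i): OK

Verdict: yes, KKT holds.

yes


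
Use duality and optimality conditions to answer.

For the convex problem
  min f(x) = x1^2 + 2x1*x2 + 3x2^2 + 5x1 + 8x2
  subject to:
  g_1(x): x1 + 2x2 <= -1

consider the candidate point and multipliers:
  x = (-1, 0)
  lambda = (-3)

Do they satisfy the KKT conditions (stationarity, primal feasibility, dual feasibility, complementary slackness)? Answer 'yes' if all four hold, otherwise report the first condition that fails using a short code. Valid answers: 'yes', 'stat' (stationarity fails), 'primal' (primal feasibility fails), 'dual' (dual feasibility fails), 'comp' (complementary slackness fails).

Gradient of f: grad f(x) = Q x + c = (3, 6)
Constraint values g_i(x) = a_i^T x - b_i:
  g_1((-1, 0)) = 0
Stationarity residual: grad f(x) + sum_i lambda_i a_i = (0, 0)
  -> stationarity OK
Primal feasibility (all g_i <= 0): OK
Dual feasibility (all lambda_i >= 0): FAILS
Complementary slackness (lambda_i * g_i(x) = 0 for all i): OK

Verdict: the first failing condition is dual_feasibility -> dual.

dual


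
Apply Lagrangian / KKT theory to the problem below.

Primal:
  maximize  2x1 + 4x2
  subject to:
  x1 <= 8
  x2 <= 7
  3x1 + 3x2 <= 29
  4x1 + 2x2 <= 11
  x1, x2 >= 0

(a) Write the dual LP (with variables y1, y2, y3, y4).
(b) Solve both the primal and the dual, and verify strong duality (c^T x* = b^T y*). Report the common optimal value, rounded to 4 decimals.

The standard primal-dual pair for 'max c^T x s.t. A x <= b, x >= 0' is:
  Dual:  min b^T y  s.t.  A^T y >= c,  y >= 0.

So the dual LP is:
  minimize  8y1 + 7y2 + 29y3 + 11y4
  subject to:
    y1 + 3y3 + 4y4 >= 2
    y2 + 3y3 + 2y4 >= 4
    y1, y2, y3, y4 >= 0

Solving the primal: x* = (0, 5.5).
  primal value c^T x* = 22.
Solving the dual: y* = (0, 0, 0, 2).
  dual value b^T y* = 22.
Strong duality: c^T x* = b^T y*. Confirmed.

22


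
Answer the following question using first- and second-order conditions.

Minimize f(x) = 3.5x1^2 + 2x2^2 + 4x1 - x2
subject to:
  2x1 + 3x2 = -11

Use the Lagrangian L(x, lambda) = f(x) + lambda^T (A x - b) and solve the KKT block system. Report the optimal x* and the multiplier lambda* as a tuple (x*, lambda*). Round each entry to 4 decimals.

Form the Lagrangian:
  L(x, lambda) = (1/2) x^T Q x + c^T x + lambda^T (A x - b)
Stationarity (grad_x L = 0): Q x + c + A^T lambda = 0.
Primal feasibility: A x = b.

This gives the KKT block system:
  [ Q   A^T ] [ x     ]   [-c ]
  [ A    0  ] [ lambda ] = [ b ]

Solving the linear system:
  x*      = (-1.6456, -2.5696)
  lambda* = (3.7595)
  f(x*)   = 18.6709

x* = (-1.6456, -2.5696), lambda* = (3.7595)


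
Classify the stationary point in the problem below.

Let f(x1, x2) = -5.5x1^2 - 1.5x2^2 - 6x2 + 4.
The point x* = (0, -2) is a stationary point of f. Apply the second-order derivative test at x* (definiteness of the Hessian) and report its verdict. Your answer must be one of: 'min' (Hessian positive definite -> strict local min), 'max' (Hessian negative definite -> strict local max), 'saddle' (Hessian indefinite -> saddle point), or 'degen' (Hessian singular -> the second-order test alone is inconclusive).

Compute the Hessian H = grad^2 f:
  H = [[-11, 0], [0, -3]]
Verify stationarity: grad f(x*) = H x* + g = (0, 0).
Eigenvalues of H: -11, -3.
Both eigenvalues < 0, so H is negative definite -> x* is a strict local max.

max


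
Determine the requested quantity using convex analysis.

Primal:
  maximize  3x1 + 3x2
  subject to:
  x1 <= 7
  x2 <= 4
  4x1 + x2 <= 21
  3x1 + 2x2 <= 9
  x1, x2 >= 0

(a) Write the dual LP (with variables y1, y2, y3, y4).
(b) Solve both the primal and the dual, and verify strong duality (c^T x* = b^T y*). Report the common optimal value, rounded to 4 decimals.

The standard primal-dual pair for 'max c^T x s.t. A x <= b, x >= 0' is:
  Dual:  min b^T y  s.t.  A^T y >= c,  y >= 0.

So the dual LP is:
  minimize  7y1 + 4y2 + 21y3 + 9y4
  subject to:
    y1 + 4y3 + 3y4 >= 3
    y2 + y3 + 2y4 >= 3
    y1, y2, y3, y4 >= 0

Solving the primal: x* = (0.3333, 4).
  primal value c^T x* = 13.
Solving the dual: y* = (0, 1, 0, 1).
  dual value b^T y* = 13.
Strong duality: c^T x* = b^T y*. Confirmed.

13


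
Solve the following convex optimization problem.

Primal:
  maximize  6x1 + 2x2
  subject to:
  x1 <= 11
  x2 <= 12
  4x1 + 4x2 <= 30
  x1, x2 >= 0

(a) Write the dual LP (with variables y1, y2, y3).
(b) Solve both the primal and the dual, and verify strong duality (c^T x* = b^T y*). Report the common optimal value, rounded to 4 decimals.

The standard primal-dual pair for 'max c^T x s.t. A x <= b, x >= 0' is:
  Dual:  min b^T y  s.t.  A^T y >= c,  y >= 0.

So the dual LP is:
  minimize  11y1 + 12y2 + 30y3
  subject to:
    y1 + 4y3 >= 6
    y2 + 4y3 >= 2
    y1, y2, y3 >= 0

Solving the primal: x* = (7.5, 0).
  primal value c^T x* = 45.
Solving the dual: y* = (0, 0, 1.5).
  dual value b^T y* = 45.
Strong duality: c^T x* = b^T y*. Confirmed.

45


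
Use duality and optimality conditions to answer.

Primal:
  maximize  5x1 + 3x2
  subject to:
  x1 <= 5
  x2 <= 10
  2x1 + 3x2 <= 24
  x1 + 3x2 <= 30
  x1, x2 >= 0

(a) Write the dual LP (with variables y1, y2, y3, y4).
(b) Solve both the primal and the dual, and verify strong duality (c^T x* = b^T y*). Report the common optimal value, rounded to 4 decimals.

The standard primal-dual pair for 'max c^T x s.t. A x <= b, x >= 0' is:
  Dual:  min b^T y  s.t.  A^T y >= c,  y >= 0.

So the dual LP is:
  minimize  5y1 + 10y2 + 24y3 + 30y4
  subject to:
    y1 + 2y3 + y4 >= 5
    y2 + 3y3 + 3y4 >= 3
    y1, y2, y3, y4 >= 0

Solving the primal: x* = (5, 4.6667).
  primal value c^T x* = 39.
Solving the dual: y* = (3, 0, 1, 0).
  dual value b^T y* = 39.
Strong duality: c^T x* = b^T y*. Confirmed.

39


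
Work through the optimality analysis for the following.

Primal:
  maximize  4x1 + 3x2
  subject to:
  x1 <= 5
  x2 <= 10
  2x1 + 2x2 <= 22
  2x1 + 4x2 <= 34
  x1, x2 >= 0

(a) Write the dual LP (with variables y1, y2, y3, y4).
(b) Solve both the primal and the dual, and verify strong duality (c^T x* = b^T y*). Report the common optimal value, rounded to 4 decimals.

The standard primal-dual pair for 'max c^T x s.t. A x <= b, x >= 0' is:
  Dual:  min b^T y  s.t.  A^T y >= c,  y >= 0.

So the dual LP is:
  minimize  5y1 + 10y2 + 22y3 + 34y4
  subject to:
    y1 + 2y3 + 2y4 >= 4
    y2 + 2y3 + 4y4 >= 3
    y1, y2, y3, y4 >= 0

Solving the primal: x* = (5, 6).
  primal value c^T x* = 38.
Solving the dual: y* = (2.5, 0, 0, 0.75).
  dual value b^T y* = 38.
Strong duality: c^T x* = b^T y*. Confirmed.

38


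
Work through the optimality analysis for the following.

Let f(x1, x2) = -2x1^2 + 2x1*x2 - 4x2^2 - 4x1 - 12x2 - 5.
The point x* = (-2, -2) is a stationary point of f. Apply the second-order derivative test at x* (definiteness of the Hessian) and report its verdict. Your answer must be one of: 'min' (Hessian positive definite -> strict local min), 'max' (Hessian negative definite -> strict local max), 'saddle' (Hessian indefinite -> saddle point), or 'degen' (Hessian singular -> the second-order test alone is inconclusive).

Compute the Hessian H = grad^2 f:
  H = [[-4, 2], [2, -8]]
Verify stationarity: grad f(x*) = H x* + g = (0, 0).
Eigenvalues of H: -8.8284, -3.1716.
Both eigenvalues < 0, so H is negative definite -> x* is a strict local max.

max


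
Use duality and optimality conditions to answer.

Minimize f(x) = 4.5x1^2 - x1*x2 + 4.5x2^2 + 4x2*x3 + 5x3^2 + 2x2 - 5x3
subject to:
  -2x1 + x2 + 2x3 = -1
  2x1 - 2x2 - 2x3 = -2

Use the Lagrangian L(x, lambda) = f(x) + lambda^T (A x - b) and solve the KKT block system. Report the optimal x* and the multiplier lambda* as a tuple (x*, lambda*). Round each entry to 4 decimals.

Form the Lagrangian:
  L(x, lambda) = (1/2) x^T Q x + c^T x + lambda^T (A x - b)
Stationarity (grad_x L = 0): Q x + c + A^T lambda = 0.
Primal feasibility: A x = b.

This gives the KKT block system:
  [ Q   A^T ] [ x     ]   [-c ]
  [ A    0  ] [ lambda ] = [ b ]

Solving the linear system:
  x*      = (0.8421, 3, -1.1579)
  lambda* = (28.1053, 25.8158)
  f(x*)   = 45.7632

x* = (0.8421, 3, -1.1579), lambda* = (28.1053, 25.8158)


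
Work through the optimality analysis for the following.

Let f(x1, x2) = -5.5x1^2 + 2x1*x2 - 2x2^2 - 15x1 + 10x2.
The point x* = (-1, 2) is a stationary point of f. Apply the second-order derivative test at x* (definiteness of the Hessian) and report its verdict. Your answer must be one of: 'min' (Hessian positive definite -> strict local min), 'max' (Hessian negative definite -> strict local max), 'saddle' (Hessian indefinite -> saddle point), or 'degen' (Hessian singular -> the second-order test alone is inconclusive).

Compute the Hessian H = grad^2 f:
  H = [[-11, 2], [2, -4]]
Verify stationarity: grad f(x*) = H x* + g = (0, 0).
Eigenvalues of H: -11.5311, -3.4689.
Both eigenvalues < 0, so H is negative definite -> x* is a strict local max.

max


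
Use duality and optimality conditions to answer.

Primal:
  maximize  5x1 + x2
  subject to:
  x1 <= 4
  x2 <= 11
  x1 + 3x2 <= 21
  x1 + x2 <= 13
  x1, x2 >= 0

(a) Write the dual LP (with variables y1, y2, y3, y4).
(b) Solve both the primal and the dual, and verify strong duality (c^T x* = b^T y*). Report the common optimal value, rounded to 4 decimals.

The standard primal-dual pair for 'max c^T x s.t. A x <= b, x >= 0' is:
  Dual:  min b^T y  s.t.  A^T y >= c,  y >= 0.

So the dual LP is:
  minimize  4y1 + 11y2 + 21y3 + 13y4
  subject to:
    y1 + y3 + y4 >= 5
    y2 + 3y3 + y4 >= 1
    y1, y2, y3, y4 >= 0

Solving the primal: x* = (4, 5.6667).
  primal value c^T x* = 25.6667.
Solving the dual: y* = (4.6667, 0, 0.3333, 0).
  dual value b^T y* = 25.6667.
Strong duality: c^T x* = b^T y*. Confirmed.

25.6667


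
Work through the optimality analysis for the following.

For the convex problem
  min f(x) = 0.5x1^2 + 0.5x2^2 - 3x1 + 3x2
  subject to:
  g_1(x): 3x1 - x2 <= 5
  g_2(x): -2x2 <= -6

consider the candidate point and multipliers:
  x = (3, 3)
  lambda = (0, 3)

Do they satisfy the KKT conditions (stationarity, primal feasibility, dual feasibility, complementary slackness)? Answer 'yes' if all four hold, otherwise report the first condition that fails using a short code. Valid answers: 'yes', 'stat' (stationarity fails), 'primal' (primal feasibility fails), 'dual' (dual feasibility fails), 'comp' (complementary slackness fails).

Gradient of f: grad f(x) = Q x + c = (0, 6)
Constraint values g_i(x) = a_i^T x - b_i:
  g_1((3, 3)) = 1
  g_2((3, 3)) = 0
Stationarity residual: grad f(x) + sum_i lambda_i a_i = (0, 0)
  -> stationarity OK
Primal feasibility (all g_i <= 0): FAILS
Dual feasibility (all lambda_i >= 0): OK
Complementary slackness (lambda_i * g_i(x) = 0 for all i): OK

Verdict: the first failing condition is primal_feasibility -> primal.

primal


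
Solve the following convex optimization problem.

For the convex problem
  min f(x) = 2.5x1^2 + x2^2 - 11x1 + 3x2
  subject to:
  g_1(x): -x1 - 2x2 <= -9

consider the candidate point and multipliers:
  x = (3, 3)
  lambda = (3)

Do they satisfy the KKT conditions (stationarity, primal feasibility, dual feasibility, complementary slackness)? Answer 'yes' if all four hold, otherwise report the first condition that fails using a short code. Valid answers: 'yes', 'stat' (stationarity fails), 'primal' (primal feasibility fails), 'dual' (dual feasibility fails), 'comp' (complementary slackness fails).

Gradient of f: grad f(x) = Q x + c = (4, 9)
Constraint values g_i(x) = a_i^T x - b_i:
  g_1((3, 3)) = 0
Stationarity residual: grad f(x) + sum_i lambda_i a_i = (1, 3)
  -> stationarity FAILS
Primal feasibility (all g_i <= 0): OK
Dual feasibility (all lambda_i >= 0): OK
Complementary slackness (lambda_i * g_i(x) = 0 for all i): OK

Verdict: the first failing condition is stationarity -> stat.

stat


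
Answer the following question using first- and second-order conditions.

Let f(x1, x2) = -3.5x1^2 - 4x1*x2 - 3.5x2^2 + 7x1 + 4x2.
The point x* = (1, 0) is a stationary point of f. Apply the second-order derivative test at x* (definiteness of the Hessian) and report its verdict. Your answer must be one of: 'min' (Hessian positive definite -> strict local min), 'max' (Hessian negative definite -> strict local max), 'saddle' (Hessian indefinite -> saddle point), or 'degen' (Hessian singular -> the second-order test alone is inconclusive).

Compute the Hessian H = grad^2 f:
  H = [[-7, -4], [-4, -7]]
Verify stationarity: grad f(x*) = H x* + g = (0, 0).
Eigenvalues of H: -11, -3.
Both eigenvalues < 0, so H is negative definite -> x* is a strict local max.

max


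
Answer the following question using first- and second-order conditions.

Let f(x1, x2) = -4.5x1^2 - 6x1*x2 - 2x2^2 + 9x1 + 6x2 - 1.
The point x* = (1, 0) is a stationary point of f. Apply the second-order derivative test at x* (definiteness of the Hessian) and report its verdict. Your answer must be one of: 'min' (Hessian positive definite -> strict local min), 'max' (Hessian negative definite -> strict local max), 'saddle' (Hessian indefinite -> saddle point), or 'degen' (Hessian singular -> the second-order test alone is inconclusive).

Compute the Hessian H = grad^2 f:
  H = [[-9, -6], [-6, -4]]
Verify stationarity: grad f(x*) = H x* + g = (0, 0).
Eigenvalues of H: -13, 0.
H has a zero eigenvalue (singular; negative semidefinite but not definite), so H is neither positive definite, negative definite, nor indefinite. The second-order test alone is inconclusive -> degen.
(Indeed, f is constant along the null direction of H through x*, so x* is not a strict local extremum.)

degen


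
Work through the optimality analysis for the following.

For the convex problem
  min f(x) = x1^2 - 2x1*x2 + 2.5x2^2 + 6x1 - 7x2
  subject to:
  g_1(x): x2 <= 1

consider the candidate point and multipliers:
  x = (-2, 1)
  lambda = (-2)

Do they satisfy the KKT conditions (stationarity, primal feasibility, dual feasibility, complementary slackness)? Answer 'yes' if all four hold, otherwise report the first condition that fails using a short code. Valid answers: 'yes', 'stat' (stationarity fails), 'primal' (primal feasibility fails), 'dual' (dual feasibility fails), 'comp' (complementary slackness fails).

Gradient of f: grad f(x) = Q x + c = (0, 2)
Constraint values g_i(x) = a_i^T x - b_i:
  g_1((-2, 1)) = 0
Stationarity residual: grad f(x) + sum_i lambda_i a_i = (0, 0)
  -> stationarity OK
Primal feasibility (all g_i <= 0): OK
Dual feasibility (all lambda_i >= 0): FAILS
Complementary slackness (lambda_i * g_i(x) = 0 for all i): OK

Verdict: the first failing condition is dual_feasibility -> dual.

dual


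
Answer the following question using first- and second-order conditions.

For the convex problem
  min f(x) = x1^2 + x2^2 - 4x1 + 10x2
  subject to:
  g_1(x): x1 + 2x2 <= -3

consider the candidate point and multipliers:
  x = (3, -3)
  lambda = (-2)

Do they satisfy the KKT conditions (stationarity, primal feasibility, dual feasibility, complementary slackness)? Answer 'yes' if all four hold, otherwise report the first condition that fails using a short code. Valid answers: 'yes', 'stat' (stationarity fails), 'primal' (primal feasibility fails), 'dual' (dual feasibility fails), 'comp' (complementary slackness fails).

Gradient of f: grad f(x) = Q x + c = (2, 4)
Constraint values g_i(x) = a_i^T x - b_i:
  g_1((3, -3)) = 0
Stationarity residual: grad f(x) + sum_i lambda_i a_i = (0, 0)
  -> stationarity OK
Primal feasibility (all g_i <= 0): OK
Dual feasibility (all lambda_i >= 0): FAILS
Complementary slackness (lambda_i * g_i(x) = 0 for all i): OK

Verdict: the first failing condition is dual_feasibility -> dual.

dual
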